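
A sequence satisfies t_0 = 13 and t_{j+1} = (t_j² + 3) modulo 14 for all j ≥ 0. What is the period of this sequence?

We have t_0 = 13,  t_1 = 4,  t_2 = 5,  t_3 = 0,  t_4 = 3,  t_5 = 12,  t_6 = 7,  t_7 = 10,  t_8 = 5.
Since t_8 = t_2 = 5, the sequence is eventually periodic: after a pre-period of length 2 it cycles with period 6.

6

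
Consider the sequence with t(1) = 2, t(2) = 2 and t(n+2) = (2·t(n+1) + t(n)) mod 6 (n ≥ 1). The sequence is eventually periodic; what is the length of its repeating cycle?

8

Listing terms: t(1) = 2,  t(2) = 2,  t(3) = 0,  t(4) = 2,  t(5) = 4,  t(6) = 4,  t(7) = 0,  t(8) = 4,  t(9) = 2,  t(10) = 2.
Since (t(9), t(10)) = (t(1), t(2)) = (2, 2) (two consecutive terms determine the rest), the sequence is periodic with period 8.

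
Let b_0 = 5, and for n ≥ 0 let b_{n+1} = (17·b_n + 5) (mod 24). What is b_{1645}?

6

We have b_0 = 5,  b_1 = 18,  b_2 = 23,  b_3 = 12,  b_4 = 17,  b_5 = 6,  b_6 = 11,  b_7 = 0,  b_8 = 5.
The sequence repeats with period 8.
So b_{1645} = b_{0 + ((1645-0) mod 8)} = b_5 = 6.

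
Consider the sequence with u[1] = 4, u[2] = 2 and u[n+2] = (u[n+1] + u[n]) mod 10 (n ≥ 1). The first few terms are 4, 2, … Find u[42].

2

Listing terms: u[1] = 4, u[2] = 2, u[3] = 6, u[4] = 8, u[5] = 4, u[6] = 2.
The sequence repeats with period 4.
(42 - 1) mod 4 = 1, so u[42] = u[2] = 2.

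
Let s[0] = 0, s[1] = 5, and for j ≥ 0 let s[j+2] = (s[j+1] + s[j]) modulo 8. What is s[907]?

Computing terms: s[0] = 0; s[1] = 5; s[2] = 5; s[3] = 2; s[4] = 7; s[5] = 1; s[6] = 0; s[7] = 1; s[8] = 1; s[9] = 2; s[10] = 3; s[11] = 5; s[12] = 0; s[13] = 5.
Since (s[12], s[13]) = (s[0], s[1]) = (0, 5) (two consecutive terms determine the rest), the sequence is periodic with period 12.
(907 - 0) mod 12 = 7, so s[907] = s[7] = 1.

1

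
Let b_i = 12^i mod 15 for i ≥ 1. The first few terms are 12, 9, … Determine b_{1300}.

6

Computing terms: b_1 = 12; b_2 = 9; b_3 = 3; b_4 = 6; b_5 = 12.
Since b_5 = b_1 = 12, the sequence is periodic with period 4.
So b_{1300} = b_{1 + ((1300-1) mod 4)} = b_4 = 6.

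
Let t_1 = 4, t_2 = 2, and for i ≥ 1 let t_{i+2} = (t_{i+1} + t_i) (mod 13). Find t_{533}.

t_1 = 4; t_2 = 2; t_3 = 6; t_4 = 8; t_5 = 1; t_6 = 9; t_7 = 10; t_8 = 6; t_9 = 3; t_{10} = 9; t_{11} = 12; t_{12} = 8; t_{13} = 7; t_{14} = 2; t_{15} = 9; t_{16} = 11; t_{17} = 7; t_{18} = 5; t_{19} = 12; t_{20} = 4; t_{21} = 3; t_{22} = 7; t_{23} = 10; t_{24} = 4; t_{25} = 1; t_{26} = 5; t_{27} = 6; t_{28} = 11; t_{29} = 4; t_{30} = 2.
The sequence repeats with period 28.
So t_{533} = t_{1 + ((533-1) mod 28)} = t_1 = 4.

4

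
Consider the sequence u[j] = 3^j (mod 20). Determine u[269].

3

Listing terms: u[0] = 1, u[1] = 3, u[2] = 9, u[3] = 7, u[4] = 1.
Since u[4] = u[0] = 1, the sequence is periodic with period 4.
(269 - 0) mod 4 = 1, so u[269] = u[1] = 3.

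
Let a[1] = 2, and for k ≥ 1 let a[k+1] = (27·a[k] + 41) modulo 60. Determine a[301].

2

Computing terms: a[1] = 2,  a[2] = 35,  a[3] = 26,  a[4] = 23,  a[5] = 2.
Since a[5] = a[1] = 2, the sequence is periodic with period 4.
So a[301] = a[1 + ((301-1) mod 4)] = a[1] = 2.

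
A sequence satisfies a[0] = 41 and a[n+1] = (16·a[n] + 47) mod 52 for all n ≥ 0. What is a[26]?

11

a[0] = 41,  a[1] = 27,  a[2] = 11,  a[3] = 15,  a[4] = 27.
Since a[4] = a[1] = 27, the sequence is eventually periodic: after a pre-period of length 1 it cycles with period 3.
For n ≥ 1, a[n] depends only on (n - 1) mod 3. (26 - 1) mod 3 = 1, so a[26] = a[2] = 11.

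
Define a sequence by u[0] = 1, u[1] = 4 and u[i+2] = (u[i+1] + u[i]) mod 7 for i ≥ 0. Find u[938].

Listing terms: u[0] = 1, u[1] = 4, u[2] = 5, u[3] = 2, u[4] = 0, u[5] = 2, u[6] = 2, u[7] = 4, u[8] = 6, u[9] = 3, u[10] = 2, u[11] = 5, u[12] = 0, u[13] = 5, u[14] = 5, u[15] = 3, u[16] = 1, u[17] = 4.
The sequence repeats with period 16.
So u[938] = u[0 + ((938-0) mod 16)] = u[10] = 2.

2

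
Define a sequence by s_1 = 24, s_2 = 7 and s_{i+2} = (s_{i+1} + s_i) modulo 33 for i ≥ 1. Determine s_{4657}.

s_1 = 24,  s_2 = 7,  s_3 = 31,  s_4 = 5,  s_5 = 3,  s_6 = 8,  s_7 = 11,  s_8 = 19,  s_9 = 30,  s_{10} = 16,  s_{11} = 13,  s_{12} = 29,  s_{13} = 9,  s_{14} = 5,  s_{15} = 14,  s_{16} = 19,  s_{17} = 0,  s_{18} = 19,  s_{19} = 19,  s_{20} = 5,  s_{21} = 24,  s_{22} = 29,  s_{23} = 20,  s_{24} = 16,  s_{25} = 3,  s_{26} = 19,  s_{27} = 22,  s_{28} = 8,  s_{29} = 30,  s_{30} = 5,  s_{31} = 2,  s_{32} = 7,  s_{33} = 9,  s_{34} = 16,  s_{35} = 25,  s_{36} = 8,  s_{37} = 0,  s_{38} = 8,  s_{39} = 8,  s_{40} = 16,  s_{41} = 24,  s_{42} = 7.
Since (s_{41}, s_{42}) = (s_1, s_2) = (24, 7) (two consecutive terms determine the rest), the sequence is periodic with period 40.
So s_{4657} = s_{1 + ((4657-1) mod 40)} = s_{17} = 0.

0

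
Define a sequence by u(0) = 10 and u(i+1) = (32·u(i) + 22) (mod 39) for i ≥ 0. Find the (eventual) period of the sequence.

12

Computing terms: u(0) = 10; u(1) = 30; u(2) = 7; u(3) = 12; u(4) = 16; u(5) = 27; u(6) = 28; u(7) = 21; u(8) = 31; u(9) = 0; u(10) = 22; u(11) = 24; u(12) = 10.
Since u(12) = u(0) = 10, the sequence is periodic with period 12.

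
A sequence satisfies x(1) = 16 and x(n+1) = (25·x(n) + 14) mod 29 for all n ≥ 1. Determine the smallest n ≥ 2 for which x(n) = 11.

x(1) = 16,  x(2) = 8,  x(3) = 11,  x(4) = 28,  x(5) = 18,  x(6) = 0,  x(7) = 14,  x(8) = 16.
The sequence repeats with period 7.
The value 11 first appears (with n ≥ 2) at x(3).

3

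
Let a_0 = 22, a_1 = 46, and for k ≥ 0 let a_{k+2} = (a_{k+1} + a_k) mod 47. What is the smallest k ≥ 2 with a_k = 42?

We have a_0 = 22, a_1 = 46, a_2 = 21, a_3 = 20, a_4 = 41, a_5 = 14, a_6 = 8, a_7 = 22, a_8 = 30, a_9 = 5, a_{10} = 35, a_{11} = 40, a_{12} = 28, a_{13} = 21, a_{14} = 2, a_{15} = 23, a_{16} = 25, a_{17} = 1, a_{18} = 26, a_{19} = 27, a_{20} = 6, a_{21} = 33, a_{22} = 39, a_{23} = 25, a_{24} = 17, a_{25} = 42, a_{26} = 12, a_{27} = 7, a_{28} = 19, a_{29} = 26, a_{30} = 45, a_{31} = 24, a_{32} = 22, a_{33} = 46.
Since (a_{32}, a_{33}) = (a_0, a_1) = (22, 46) (two consecutive terms determine the rest), the sequence is periodic with period 32.
The value 42 first appears (with k ≥ 2) at a_{25}.

25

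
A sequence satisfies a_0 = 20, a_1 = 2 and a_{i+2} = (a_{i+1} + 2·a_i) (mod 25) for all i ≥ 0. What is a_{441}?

2

Computing terms: a_0 = 20; a_1 = 2; a_2 = 17; a_3 = 21; a_4 = 5; a_5 = 22; a_6 = 7; a_7 = 1; a_8 = 15; a_9 = 17; a_{10} = 22; a_{11} = 6; a_{12} = 0; a_{13} = 12; a_{14} = 12; a_{15} = 11; a_{16} = 10; a_{17} = 7; a_{18} = 2; a_{19} = 16; a_{20} = 20; a_{21} = 2.
The sequence repeats with period 20.
(441 - 0) mod 20 = 1, so a_{441} = a_1 = 2.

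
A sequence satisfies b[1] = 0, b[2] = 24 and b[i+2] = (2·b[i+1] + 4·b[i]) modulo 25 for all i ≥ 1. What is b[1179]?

We have b[1] = 0; b[2] = 24; b[3] = 23; b[4] = 17; b[5] = 1; b[6] = 20; b[7] = 19; b[8] = 18; b[9] = 12; b[10] = 21; b[11] = 15; b[12] = 14; b[13] = 13; b[14] = 7; b[15] = 16; b[16] = 10; b[17] = 9; b[18] = 8; b[19] = 2; b[20] = 11; b[21] = 5; b[22] = 4; b[23] = 3; b[24] = 22; b[25] = 6; b[26] = 0; b[27] = 24.
Since (b[26], b[27]) = (b[1], b[2]) = (0, 24) (two consecutive terms determine the rest), the sequence is periodic with period 25.
So b[1179] = b[1 + ((1179-1) mod 25)] = b[4] = 17.

17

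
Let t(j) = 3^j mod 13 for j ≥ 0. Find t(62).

Listing terms: t(0) = 1; t(1) = 3; t(2) = 9; t(3) = 1.
The sequence repeats with period 3.
So t(62) = t(0 + ((62-0) mod 3)) = t(2) = 9.

9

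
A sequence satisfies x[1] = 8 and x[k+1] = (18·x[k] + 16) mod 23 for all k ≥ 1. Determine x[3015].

8

Listing terms: x[1] = 8,  x[2] = 22,  x[3] = 21,  x[4] = 3,  x[5] = 1,  x[6] = 11,  x[7] = 7,  x[8] = 4,  x[9] = 19,  x[10] = 13,  x[11] = 20,  x[12] = 8.
The sequence repeats with period 11.
So x[3015] = x[1 + ((3015-1) mod 11)] = x[1] = 8.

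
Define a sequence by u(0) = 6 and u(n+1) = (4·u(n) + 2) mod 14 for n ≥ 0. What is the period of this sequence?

3

Listing terms: u(0) = 6,  u(1) = 12,  u(2) = 8,  u(3) = 6.
Since u(3) = u(0) = 6, the sequence is periodic with period 3.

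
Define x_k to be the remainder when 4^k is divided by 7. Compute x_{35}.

2

Computing terms: x_1 = 4, x_2 = 2, x_3 = 1, x_4 = 4.
The sequence repeats with period 3.
(35 - 1) mod 3 = 1, so x_{35} = x_2 = 2.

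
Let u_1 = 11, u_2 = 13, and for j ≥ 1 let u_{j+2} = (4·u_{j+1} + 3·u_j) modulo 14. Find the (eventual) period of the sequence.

u_1 = 11; u_2 = 13; u_3 = 1; u_4 = 1; u_5 = 7; u_6 = 3; u_7 = 5; u_8 = 1; u_9 = 5; u_{10} = 9; u_{11} = 9; u_{12} = 7; u_{13} = 13; u_{14} = 3; u_{15} = 9; u_{16} = 3; u_{17} = 11; u_{18} = 11; u_{19} = 7; u_{20} = 5; u_{21} = 13; u_{22} = 11; u_{23} = 13.
The sequence repeats with period 21.

21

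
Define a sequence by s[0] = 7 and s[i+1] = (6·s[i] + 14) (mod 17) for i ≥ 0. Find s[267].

2

Computing terms: s[0] = 7, s[1] = 5, s[2] = 10, s[3] = 6, s[4] = 16, s[5] = 8, s[6] = 11, s[7] = 12, s[8] = 1, s[9] = 3, s[10] = 15, s[11] = 2, s[12] = 9, s[13] = 0, s[14] = 14, s[15] = 13, s[16] = 7.
The sequence repeats with period 16.
So s[267] = s[0 + ((267-0) mod 16)] = s[11] = 2.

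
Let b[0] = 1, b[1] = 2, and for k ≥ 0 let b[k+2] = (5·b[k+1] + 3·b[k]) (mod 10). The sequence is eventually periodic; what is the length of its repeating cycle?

24

Listing terms: b[0] = 1; b[1] = 2; b[2] = 3; b[3] = 1; b[4] = 4; b[5] = 3; b[6] = 7; b[7] = 4; b[8] = 1; b[9] = 7; b[10] = 8; b[11] = 1; b[12] = 9; b[13] = 8; b[14] = 7; b[15] = 9; b[16] = 6; b[17] = 7; b[18] = 3; b[19] = 6; b[20] = 9; b[21] = 3; b[22] = 2; b[23] = 9; b[24] = 1; b[25] = 2.
The sequence repeats with period 24.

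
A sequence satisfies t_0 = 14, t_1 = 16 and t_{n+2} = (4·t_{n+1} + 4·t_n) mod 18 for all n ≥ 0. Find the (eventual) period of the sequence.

24

t_0 = 14, t_1 = 16, t_2 = 12, t_3 = 4, t_4 = 10, t_5 = 2, t_6 = 12, t_7 = 2, t_8 = 2, t_9 = 16, t_{10} = 0, t_{11} = 10, t_{12} = 4, t_{13} = 2, t_{14} = 6, t_{15} = 14, t_{16} = 8, t_{17} = 16, t_{18} = 6, t_{19} = 16, t_{20} = 16, t_{21} = 2, t_{22} = 0, t_{23} = 8, t_{24} = 14, t_{25} = 16.
Since (t_{24}, t_{25}) = (t_0, t_1) = (14, 16) (two consecutive terms determine the rest), the sequence is periodic with period 24.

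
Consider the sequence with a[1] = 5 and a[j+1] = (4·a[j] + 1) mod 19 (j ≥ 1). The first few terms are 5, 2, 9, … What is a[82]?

5

Computing terms: a[1] = 5,  a[2] = 2,  a[3] = 9,  a[4] = 18,  a[5] = 16,  a[6] = 8,  a[7] = 14,  a[8] = 0,  a[9] = 1,  a[10] = 5.
Since a[10] = a[1] = 5, the sequence is periodic with period 9.
(82 - 1) mod 9 = 0, so a[82] = a[1] = 5.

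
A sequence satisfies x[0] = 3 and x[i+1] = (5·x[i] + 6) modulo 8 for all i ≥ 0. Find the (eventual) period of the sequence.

4

Listing terms: x[0] = 3,  x[1] = 5,  x[2] = 7,  x[3] = 1,  x[4] = 3.
The sequence repeats with period 4.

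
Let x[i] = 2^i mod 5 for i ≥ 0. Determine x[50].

4

Computing terms: x[0] = 1, x[1] = 2, x[2] = 4, x[3] = 3, x[4] = 1.
Since x[4] = x[0] = 1, the sequence is periodic with period 4.
So x[50] = x[0 + ((50-0) mod 4)] = x[2] = 4.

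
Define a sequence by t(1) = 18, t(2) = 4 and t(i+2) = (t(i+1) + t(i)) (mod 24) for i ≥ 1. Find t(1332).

2

t(1) = 18,  t(2) = 4,  t(3) = 22,  t(4) = 2,  t(5) = 0,  t(6) = 2,  t(7) = 2,  t(8) = 4,  t(9) = 6,  t(10) = 10,  t(11) = 16,  t(12) = 2,  t(13) = 18,  t(14) = 20,  t(15) = 14,  t(16) = 10,  t(17) = 0,  t(18) = 10,  t(19) = 10,  t(20) = 20,  t(21) = 6,  t(22) = 2,  t(23) = 8,  t(24) = 10,  t(25) = 18,  t(26) = 4.
Since (t(25), t(26)) = (t(1), t(2)) = (18, 4) (two consecutive terms determine the rest), the sequence is periodic with period 24.
So t(1332) = t(1 + ((1332-1) mod 24)) = t(12) = 2.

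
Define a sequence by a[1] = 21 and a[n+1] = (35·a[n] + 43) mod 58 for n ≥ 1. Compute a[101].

13

Listing terms: a[1] = 21,  a[2] = 24,  a[3] = 13,  a[4] = 34,  a[5] = 15,  a[6] = 46,  a[7] = 29,  a[8] = 14,  a[9] = 11,  a[10] = 22,  a[11] = 1,  a[12] = 20,  a[13] = 47,  a[14] = 6,  a[15] = 21.
The sequence repeats with period 14.
So a[101] = a[1 + ((101-1) mod 14)] = a[3] = 13.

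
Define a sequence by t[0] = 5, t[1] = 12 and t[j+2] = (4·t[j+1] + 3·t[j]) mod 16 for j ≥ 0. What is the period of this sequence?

t[0] = 5; t[1] = 12; t[2] = 15; t[3] = 0; t[4] = 13; t[5] = 4; t[6] = 7; t[7] = 8; t[8] = 5; t[9] = 12.
Since (t[8], t[9]) = (t[0], t[1]) = (5, 12) (two consecutive terms determine the rest), the sequence is periodic with period 8.

8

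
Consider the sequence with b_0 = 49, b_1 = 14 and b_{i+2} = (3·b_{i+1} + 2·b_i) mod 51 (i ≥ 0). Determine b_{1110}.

b_0 = 49; b_1 = 14; b_2 = 38; b_3 = 40; b_4 = 43; b_5 = 5; b_6 = 50; b_7 = 7; b_8 = 19; b_9 = 20; b_{10} = 47; b_{11} = 28; b_{12} = 25; b_{13} = 29; b_{14} = 35; b_{15} = 10; b_{16} = 49; b_{17} = 14.
The sequence repeats with period 16.
(1110 - 0) mod 16 = 6, so b_{1110} = b_6 = 50.

50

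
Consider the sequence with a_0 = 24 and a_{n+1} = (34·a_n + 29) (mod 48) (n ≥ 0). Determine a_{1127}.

19

Computing terms: a_0 = 24; a_1 = 29; a_2 = 7; a_3 = 27; a_4 = 35; a_5 = 19; a_6 = 3; a_7 = 35.
Since a_7 = a_4 = 35, the sequence is eventually periodic: after a pre-period of length 4 it cycles with period 3.
For n ≥ 4, a_n depends only on (n - 4) mod 3. (1127 - 4) mod 3 = 1, so a_{1127} = a_5 = 19.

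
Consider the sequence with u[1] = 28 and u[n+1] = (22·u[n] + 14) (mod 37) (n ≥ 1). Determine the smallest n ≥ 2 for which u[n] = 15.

9

Computing terms: u[1] = 28; u[2] = 1; u[3] = 36; u[4] = 29; u[5] = 23; u[6] = 2; u[7] = 21; u[8] = 32; u[9] = 15; u[10] = 11; u[11] = 34; u[12] = 22; u[13] = 17; u[14] = 18; u[15] = 3; u[16] = 6; u[17] = 35; u[18] = 7; u[19] = 20; u[20] = 10; u[21] = 12; u[22] = 19; u[23] = 25; u[24] = 9; u[25] = 27; u[26] = 16; u[27] = 33; u[28] = 0; u[29] = 14; u[30] = 26; u[31] = 31; u[32] = 30; u[33] = 8; u[34] = 5; u[35] = 13; u[36] = 4; u[37] = 28.
Since u[37] = u[1] = 28, the sequence is periodic with period 36.
The value 15 first appears (with n ≥ 2) at u[9].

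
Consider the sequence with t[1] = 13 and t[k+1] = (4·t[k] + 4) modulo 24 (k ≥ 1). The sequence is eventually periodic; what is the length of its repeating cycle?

t[1] = 13, t[2] = 8, t[3] = 12, t[4] = 4, t[5] = 20, t[6] = 12.
Since t[6] = t[3] = 12, the sequence is eventually periodic: after a pre-period of length 2 it cycles with period 3.

3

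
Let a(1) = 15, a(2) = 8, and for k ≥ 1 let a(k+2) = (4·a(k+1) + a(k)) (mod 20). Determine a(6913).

3

a(1) = 15, a(2) = 8, a(3) = 7, a(4) = 16, a(5) = 11, a(6) = 0, a(7) = 11, a(8) = 4, a(9) = 7, a(10) = 12, a(11) = 15, a(12) = 12, a(13) = 3, a(14) = 4, a(15) = 19, a(16) = 0, a(17) = 19, a(18) = 16, a(19) = 3, a(20) = 8, a(21) = 15, a(22) = 8.
The sequence repeats with period 20.
So a(6913) = a(1 + ((6913-1) mod 20)) = a(13) = 3.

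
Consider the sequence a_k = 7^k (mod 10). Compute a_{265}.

Computing terms: a_0 = 1; a_1 = 7; a_2 = 9; a_3 = 3; a_4 = 1.
Since a_4 = a_0 = 1, the sequence is periodic with period 4.
So a_{265} = a_{0 + ((265-0) mod 4)} = a_1 = 7.

7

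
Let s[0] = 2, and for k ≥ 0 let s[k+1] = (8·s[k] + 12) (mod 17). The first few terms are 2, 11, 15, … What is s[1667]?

13

Listing terms: s[0] = 2, s[1] = 11, s[2] = 15, s[3] = 13, s[4] = 14, s[5] = 5, s[6] = 1, s[7] = 3, s[8] = 2.
Since s[8] = s[0] = 2, the sequence is periodic with period 8.
(1667 - 0) mod 8 = 3, so s[1667] = s[3] = 13.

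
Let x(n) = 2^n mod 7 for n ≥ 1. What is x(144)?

1

We have x(1) = 2, x(2) = 4, x(3) = 1, x(4) = 2.
Since x(4) = x(1) = 2, the sequence is periodic with period 3.
So x(144) = x(1 + ((144-1) mod 3)) = x(3) = 1.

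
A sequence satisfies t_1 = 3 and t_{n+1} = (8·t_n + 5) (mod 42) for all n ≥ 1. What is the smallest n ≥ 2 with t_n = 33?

7

Listing terms: t_1 = 3,  t_2 = 29,  t_3 = 27,  t_4 = 11,  t_5 = 9,  t_6 = 35,  t_7 = 33,  t_8 = 17,  t_9 = 15,  t_{10} = 41,  t_{11} = 39,  t_{12} = 23,  t_{13} = 21,  t_{14} = 5,  t_{15} = 3.
Since t_{15} = t_1 = 3, the sequence is periodic with period 14.
The value 33 first appears (with n ≥ 2) at t_7.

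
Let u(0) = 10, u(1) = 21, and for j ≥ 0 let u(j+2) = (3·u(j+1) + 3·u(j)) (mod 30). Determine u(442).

Computing terms: u(0) = 10,  u(1) = 21,  u(2) = 3,  u(3) = 12,  u(4) = 15,  u(5) = 21,  u(6) = 18,  u(7) = 27,  u(8) = 15,  u(9) = 6,  u(10) = 3,  u(11) = 27,  u(12) = 0,  u(13) = 21,  u(14) = 3.
Since (u(13), u(14)) = (u(1), u(2)) = (21, 3) (two consecutive terms determine the rest), the sequence is eventually periodic: after a pre-period of length 1 it cycles with period 12.
For j ≥ 1, u(j) depends only on (j - 1) mod 12. (442 - 1) mod 12 = 9, so u(442) = u(10) = 3.

3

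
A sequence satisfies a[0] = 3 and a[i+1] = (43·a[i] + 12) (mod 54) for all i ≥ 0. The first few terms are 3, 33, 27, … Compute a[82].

Computing terms: a[0] = 3, a[1] = 33, a[2] = 27, a[3] = 39, a[4] = 15, a[5] = 9, a[6] = 21, a[7] = 51, a[8] = 45, a[9] = 3.
Since a[9] = a[0] = 3, the sequence is periodic with period 9.
(82 - 0) mod 9 = 1, so a[82] = a[1] = 33.

33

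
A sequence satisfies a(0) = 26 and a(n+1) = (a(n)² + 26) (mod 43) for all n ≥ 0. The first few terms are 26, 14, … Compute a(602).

a(0) = 26; a(1) = 14; a(2) = 7; a(3) = 32; a(4) = 18; a(5) = 6; a(6) = 19; a(7) = 0; a(8) = 26.
Since a(8) = a(0) = 26, the sequence is periodic with period 8.
(602 - 0) mod 8 = 2, so a(602) = a(2) = 7.

7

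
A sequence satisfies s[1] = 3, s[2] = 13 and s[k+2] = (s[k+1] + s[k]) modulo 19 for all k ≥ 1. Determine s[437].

7

We have s[1] = 3; s[2] = 13; s[3] = 16; s[4] = 10; s[5] = 7; s[6] = 17; s[7] = 5; s[8] = 3; s[9] = 8; s[10] = 11; s[11] = 0; s[12] = 11; s[13] = 11; s[14] = 3; s[15] = 14; s[16] = 17; s[17] = 12; s[18] = 10; s[19] = 3; s[20] = 13.
Since (s[19], s[20]) = (s[1], s[2]) = (3, 13) (two consecutive terms determine the rest), the sequence is periodic with period 18.
(437 - 1) mod 18 = 4, so s[437] = s[5] = 7.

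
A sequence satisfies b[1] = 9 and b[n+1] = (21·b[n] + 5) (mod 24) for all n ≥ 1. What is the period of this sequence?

8

b[1] = 9,  b[2] = 2,  b[3] = 23,  b[4] = 8,  b[5] = 5,  b[6] = 14,  b[7] = 11,  b[8] = 20,  b[9] = 17,  b[10] = 2.
Since b[10] = b[2] = 2, the sequence is eventually periodic: after a pre-period of length 1 it cycles with period 8.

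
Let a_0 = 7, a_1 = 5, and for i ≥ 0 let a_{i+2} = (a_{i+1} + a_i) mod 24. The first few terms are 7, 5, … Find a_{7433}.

14

a_0 = 7; a_1 = 5; a_2 = 12; a_3 = 17; a_4 = 5; a_5 = 22; a_6 = 3; a_7 = 1; a_8 = 4; a_9 = 5; a_{10} = 9; a_{11} = 14; a_{12} = 23; a_{13} = 13; a_{14} = 12; a_{15} = 1; a_{16} = 13; a_{17} = 14; a_{18} = 3; a_{19} = 17; a_{20} = 20; a_{21} = 13; a_{22} = 9; a_{23} = 22; a_{24} = 7; a_{25} = 5.
The sequence repeats with period 24.
(7433 - 0) mod 24 = 17, so a_{7433} = a_{17} = 14.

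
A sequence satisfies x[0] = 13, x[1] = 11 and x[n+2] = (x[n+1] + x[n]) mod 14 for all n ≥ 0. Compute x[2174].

Computing terms: x[0] = 13, x[1] = 11, x[2] = 10, x[3] = 7, x[4] = 3, x[5] = 10, x[6] = 13, x[7] = 9, x[8] = 8, x[9] = 3, x[10] = 11, x[11] = 0, x[12] = 11, x[13] = 11, x[14] = 8, x[15] = 5, x[16] = 13, x[17] = 4, x[18] = 3, x[19] = 7, x[20] = 10, x[21] = 3, x[22] = 13, x[23] = 2, x[24] = 1, x[25] = 3, x[26] = 4, x[27] = 7, x[28] = 11, x[29] = 4, x[30] = 1, x[31] = 5, x[32] = 6, x[33] = 11, x[34] = 3, x[35] = 0, x[36] = 3, x[37] = 3, x[38] = 6, x[39] = 9, x[40] = 1, x[41] = 10, x[42] = 11, x[43] = 7, x[44] = 4, x[45] = 11, x[46] = 1, x[47] = 12, x[48] = 13, x[49] = 11.
The sequence repeats with period 48.
(2174 - 0) mod 48 = 14, so x[2174] = x[14] = 8.

8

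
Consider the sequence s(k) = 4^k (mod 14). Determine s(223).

Computing terms: s(1) = 4; s(2) = 2; s(3) = 8; s(4) = 4.
The sequence repeats with period 3.
(223 - 1) mod 3 = 0, so s(223) = s(1) = 4.

4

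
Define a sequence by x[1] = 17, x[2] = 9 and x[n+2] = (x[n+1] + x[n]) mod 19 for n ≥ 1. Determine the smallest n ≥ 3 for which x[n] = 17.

10

Listing terms: x[1] = 17,  x[2] = 9,  x[3] = 7,  x[4] = 16,  x[5] = 4,  x[6] = 1,  x[7] = 5,  x[8] = 6,  x[9] = 11,  x[10] = 17,  x[11] = 9.
Since (x[10], x[11]) = (x[1], x[2]) = (17, 9) (two consecutive terms determine the rest), the sequence is periodic with period 9.
The value 17 next appears (with n ≥ 3) at x[10].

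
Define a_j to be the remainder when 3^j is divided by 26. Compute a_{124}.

3

We have a_1 = 3,  a_2 = 9,  a_3 = 1,  a_4 = 3.
Since a_4 = a_1 = 3, the sequence is periodic with period 3.
(124 - 1) mod 3 = 0, so a_{124} = a_1 = 3.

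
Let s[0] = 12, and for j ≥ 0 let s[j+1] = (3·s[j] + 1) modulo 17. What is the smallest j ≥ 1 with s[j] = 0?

Computing terms: s[0] = 12,  s[1] = 3,  s[2] = 10,  s[3] = 14,  s[4] = 9,  s[5] = 11,  s[6] = 0,  s[7] = 1,  s[8] = 4,  s[9] = 13,  s[10] = 6,  s[11] = 2,  s[12] = 7,  s[13] = 5,  s[14] = 16,  s[15] = 15,  s[16] = 12.
The sequence repeats with period 16.
The value 0 first appears (with j ≥ 1) at s[6].

6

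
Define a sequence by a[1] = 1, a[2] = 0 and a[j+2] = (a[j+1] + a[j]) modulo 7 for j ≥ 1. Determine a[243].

1

a[1] = 1, a[2] = 0, a[3] = 1, a[4] = 1, a[5] = 2, a[6] = 3, a[7] = 5, a[8] = 1, a[9] = 6, a[10] = 0, a[11] = 6, a[12] = 6, a[13] = 5, a[14] = 4, a[15] = 2, a[16] = 6, a[17] = 1, a[18] = 0.
The sequence repeats with period 16.
So a[243] = a[1 + ((243-1) mod 16)] = a[3] = 1.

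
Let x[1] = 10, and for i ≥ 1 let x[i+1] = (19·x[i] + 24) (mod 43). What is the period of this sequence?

42

Computing terms: x[1] = 10; x[2] = 42; x[3] = 5; x[4] = 33; x[5] = 6; x[6] = 9; x[7] = 23; x[8] = 31; x[9] = 11; x[10] = 18; x[11] = 22; x[12] = 12; x[13] = 37; x[14] = 39; x[15] = 34; x[16] = 25; x[17] = 26; x[18] = 2; x[19] = 19; x[20] = 41; x[21] = 29; x[22] = 16; x[23] = 27; x[24] = 21; x[25] = 36; x[26] = 20; x[27] = 17; x[28] = 3; x[29] = 38; x[30] = 15; x[31] = 8; x[32] = 4; x[33] = 14; x[34] = 32; x[35] = 30; x[36] = 35; x[37] = 1; x[38] = 0; x[39] = 24; x[40] = 7; x[41] = 28; x[42] = 40; x[43] = 10.
Since x[43] = x[1] = 10, the sequence is periodic with period 42.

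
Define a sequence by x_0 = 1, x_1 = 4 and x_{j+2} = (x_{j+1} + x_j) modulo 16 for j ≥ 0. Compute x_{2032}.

x_0 = 1, x_1 = 4, x_2 = 5, x_3 = 9, x_4 = 14, x_5 = 7, x_6 = 5, x_7 = 12, x_8 = 1, x_9 = 13, x_{10} = 14, x_{11} = 11, x_{12} = 9, x_{13} = 4, x_{14} = 13, x_{15} = 1, x_{16} = 14, x_{17} = 15, x_{18} = 13, x_{19} = 12, x_{20} = 9, x_{21} = 5, x_{22} = 14, x_{23} = 3, x_{24} = 1, x_{25} = 4.
Since (x_{24}, x_{25}) = (x_0, x_1) = (1, 4) (two consecutive terms determine the rest), the sequence is periodic with period 24.
(2032 - 0) mod 24 = 16, so x_{2032} = x_{16} = 14.

14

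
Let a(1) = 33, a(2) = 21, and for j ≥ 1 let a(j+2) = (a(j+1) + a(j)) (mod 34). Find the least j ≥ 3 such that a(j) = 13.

10

Listing terms: a(1) = 33,  a(2) = 21,  a(3) = 20,  a(4) = 7,  a(5) = 27,  a(6) = 0,  a(7) = 27,  a(8) = 27,  a(9) = 20,  a(10) = 13,  a(11) = 33,  a(12) = 12,  a(13) = 11,  a(14) = 23,  a(15) = 0,  a(16) = 23,  a(17) = 23,  a(18) = 12,  a(19) = 1,  a(20) = 13,  a(21) = 14,  a(22) = 27,  a(23) = 7,  a(24) = 0,  a(25) = 7,  a(26) = 7,  a(27) = 14,  a(28) = 21,  a(29) = 1,  a(30) = 22,  a(31) = 23,  a(32) = 11,  a(33) = 0,  a(34) = 11,  a(35) = 11,  a(36) = 22,  a(37) = 33,  a(38) = 21.
Since (a(37), a(38)) = (a(1), a(2)) = (33, 21) (two consecutive terms determine the rest), the sequence is periodic with period 36.
The value 13 first appears (with j ≥ 3) at a(10).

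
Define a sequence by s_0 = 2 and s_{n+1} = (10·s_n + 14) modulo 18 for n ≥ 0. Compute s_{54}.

2

Listing terms: s_0 = 2,  s_1 = 16,  s_2 = 12,  s_3 = 8,  s_4 = 4,  s_5 = 0,  s_6 = 14,  s_7 = 10,  s_8 = 6,  s_9 = 2.
Since s_9 = s_0 = 2, the sequence is periodic with period 9.
(54 - 0) mod 9 = 0, so s_{54} = s_0 = 2.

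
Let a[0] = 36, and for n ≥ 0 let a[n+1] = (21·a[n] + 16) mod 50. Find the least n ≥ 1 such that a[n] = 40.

19

We have a[0] = 36, a[1] = 22, a[2] = 28, a[3] = 4, a[4] = 0, a[5] = 16, a[6] = 2, a[7] = 8, a[8] = 34, a[9] = 30, a[10] = 46, a[11] = 32, a[12] = 38, a[13] = 14, a[14] = 10, a[15] = 26, a[16] = 12, a[17] = 18, a[18] = 44, a[19] = 40, a[20] = 6, a[21] = 42, a[22] = 48, a[23] = 24, a[24] = 20, a[25] = 36.
Since a[25] = a[0] = 36, the sequence is periodic with period 25.
The value 40 first appears (with n ≥ 1) at a[19].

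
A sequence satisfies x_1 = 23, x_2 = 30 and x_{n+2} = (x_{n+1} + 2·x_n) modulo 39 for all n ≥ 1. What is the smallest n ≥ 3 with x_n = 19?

4

Listing terms: x_1 = 23, x_2 = 30, x_3 = 37, x_4 = 19, x_5 = 15, x_6 = 14, x_7 = 5, x_8 = 33, x_9 = 4, x_{10} = 31, x_{11} = 0, x_{12} = 23, x_{13} = 23, x_{14} = 30.
The sequence repeats with period 12.
The value 19 first appears (with n ≥ 3) at x_4.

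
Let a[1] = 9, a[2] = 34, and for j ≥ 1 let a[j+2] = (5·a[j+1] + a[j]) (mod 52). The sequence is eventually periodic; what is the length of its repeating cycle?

a[1] = 9, a[2] = 34, a[3] = 23, a[4] = 45, a[5] = 40, a[6] = 37, a[7] = 17, a[8] = 18, a[9] = 3, a[10] = 33, a[11] = 12, a[12] = 41, a[13] = 9, a[14] = 34.
The sequence repeats with period 12.

12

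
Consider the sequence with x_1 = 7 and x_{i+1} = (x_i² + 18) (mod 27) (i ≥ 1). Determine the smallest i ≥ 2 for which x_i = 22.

Listing terms: x_1 = 7; x_2 = 13; x_3 = 25; x_4 = 22; x_5 = 16; x_6 = 4; x_7 = 7.
Since x_7 = x_1 = 7, the sequence is periodic with period 6.
The value 22 first appears (with i ≥ 2) at x_4.

4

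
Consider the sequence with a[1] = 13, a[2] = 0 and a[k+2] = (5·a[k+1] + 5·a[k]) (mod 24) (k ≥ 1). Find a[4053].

We have a[1] = 13; a[2] = 0; a[3] = 17; a[4] = 13; a[5] = 6; a[6] = 23; a[7] = 1; a[8] = 0; a[9] = 5; a[10] = 1; a[11] = 6; a[12] = 11; a[13] = 13; a[14] = 0.
Since (a[13], a[14]) = (a[1], a[2]) = (13, 0) (two consecutive terms determine the rest), the sequence is periodic with period 12.
So a[4053] = a[1 + ((4053-1) mod 12)] = a[9] = 5.

5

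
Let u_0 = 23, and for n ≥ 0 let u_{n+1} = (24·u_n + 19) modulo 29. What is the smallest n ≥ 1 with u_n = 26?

Listing terms: u_0 = 23, u_1 = 20, u_2 = 6, u_3 = 18, u_4 = 16, u_5 = 26, u_6 = 5, u_7 = 23.
Since u_7 = u_0 = 23, the sequence is periodic with period 7.
The value 26 first appears (with n ≥ 1) at u_5.

5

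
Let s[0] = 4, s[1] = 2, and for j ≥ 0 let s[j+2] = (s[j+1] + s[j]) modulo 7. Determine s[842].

1

We have s[0] = 4; s[1] = 2; s[2] = 6; s[3] = 1; s[4] = 0; s[5] = 1; s[6] = 1; s[7] = 2; s[8] = 3; s[9] = 5; s[10] = 1; s[11] = 6; s[12] = 0; s[13] = 6; s[14] = 6; s[15] = 5; s[16] = 4; s[17] = 2.
Since (s[16], s[17]) = (s[0], s[1]) = (4, 2) (two consecutive terms determine the rest), the sequence is periodic with period 16.
(842 - 0) mod 16 = 10, so s[842] = s[10] = 1.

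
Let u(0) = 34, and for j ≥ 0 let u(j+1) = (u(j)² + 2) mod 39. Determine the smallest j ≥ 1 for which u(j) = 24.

3

We have u(0) = 34,  u(1) = 27,  u(2) = 29,  u(3) = 24,  u(4) = 32,  u(5) = 12,  u(6) = 29.
Since u(6) = u(2) = 29, the sequence is eventually periodic: after a pre-period of length 2 it cycles with period 4.
The value 24 first appears (with j ≥ 1) at u(3).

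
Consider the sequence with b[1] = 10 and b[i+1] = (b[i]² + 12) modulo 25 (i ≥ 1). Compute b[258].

Listing terms: b[1] = 10; b[2] = 12; b[3] = 6; b[4] = 23; b[5] = 16; b[6] = 18; b[7] = 11; b[8] = 8; b[9] = 1; b[10] = 13; b[11] = 6.
Since b[11] = b[3] = 6, the sequence is eventually periodic: after a pre-period of length 2 it cycles with period 8.
For i ≥ 3, b[i] depends only on (i - 3) mod 8. (258 - 3) mod 8 = 7, so b[258] = b[10] = 13.

13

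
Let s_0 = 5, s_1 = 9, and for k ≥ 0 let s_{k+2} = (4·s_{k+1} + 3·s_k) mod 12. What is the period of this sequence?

Listing terms: s_0 = 5,  s_1 = 9,  s_2 = 3,  s_3 = 3,  s_4 = 9,  s_5 = 9,  s_6 = 3.
Since (s_5, s_6) = (s_1, s_2) = (9, 3) (two consecutive terms determine the rest), the sequence is eventually periodic: after a pre-period of length 1 it cycles with period 4.

4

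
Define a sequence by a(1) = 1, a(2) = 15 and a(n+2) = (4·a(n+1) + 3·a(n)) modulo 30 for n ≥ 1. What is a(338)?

15

a(1) = 1, a(2) = 15, a(3) = 3, a(4) = 27, a(5) = 27, a(6) = 9, a(7) = 27, a(8) = 15, a(9) = 21, a(10) = 9, a(11) = 9, a(12) = 3, a(13) = 9, a(14) = 15, a(15) = 27, a(16) = 3, a(17) = 3, a(18) = 21, a(19) = 3, a(20) = 15, a(21) = 9, a(22) = 21, a(23) = 21, a(24) = 27, a(25) = 21, a(26) = 15, a(27) = 3.
Since (a(26), a(27)) = (a(2), a(3)) = (15, 3) (two consecutive terms determine the rest), the sequence is eventually periodic: after a pre-period of length 1 it cycles with period 24.
For n ≥ 2, a(n) depends only on (n - 2) mod 24. (338 - 2) mod 24 = 0, so a(338) = a(2) = 15.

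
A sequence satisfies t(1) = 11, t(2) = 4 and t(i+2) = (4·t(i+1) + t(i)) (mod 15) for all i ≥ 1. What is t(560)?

5

We have t(1) = 11; t(2) = 4; t(3) = 12; t(4) = 7; t(5) = 10; t(6) = 2; t(7) = 3; t(8) = 14; t(9) = 14; t(10) = 10; t(11) = 9; t(12) = 1; t(13) = 13; t(14) = 8; t(15) = 0; t(16) = 8; t(17) = 2; t(18) = 1; t(19) = 6; t(20) = 10; t(21) = 1; t(22) = 14; t(23) = 12; t(24) = 2; t(25) = 5; t(26) = 7; t(27) = 3; t(28) = 4; t(29) = 4; t(30) = 5; t(31) = 9; t(32) = 11; t(33) = 8; t(34) = 13; t(35) = 0; t(36) = 13; t(37) = 7; t(38) = 11; t(39) = 6; t(40) = 5; t(41) = 11; t(42) = 4.
Since (t(41), t(42)) = (t(1), t(2)) = (11, 4) (two consecutive terms determine the rest), the sequence is periodic with period 40.
(560 - 1) mod 40 = 39, so t(560) = t(40) = 5.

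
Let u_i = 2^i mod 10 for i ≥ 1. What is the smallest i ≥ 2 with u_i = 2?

5

Listing terms: u_1 = 2,  u_2 = 4,  u_3 = 8,  u_4 = 6,  u_5 = 2.
The sequence repeats with period 4.
The value 2 next appears (with i ≥ 2) at u_5.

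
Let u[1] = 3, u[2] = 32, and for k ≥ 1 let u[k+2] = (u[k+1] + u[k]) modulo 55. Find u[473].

Listing terms: u[1] = 3, u[2] = 32, u[3] = 35, u[4] = 12, u[5] = 47, u[6] = 4, u[7] = 51, u[8] = 0, u[9] = 51, u[10] = 51, u[11] = 47, u[12] = 43, u[13] = 35, u[14] = 23, u[15] = 3, u[16] = 26, u[17] = 29, u[18] = 0, u[19] = 29, u[20] = 29, u[21] = 3, u[22] = 32.
Since (u[21], u[22]) = (u[1], u[2]) = (3, 32) (two consecutive terms determine the rest), the sequence is periodic with period 20.
(473 - 1) mod 20 = 12, so u[473] = u[13] = 35.

35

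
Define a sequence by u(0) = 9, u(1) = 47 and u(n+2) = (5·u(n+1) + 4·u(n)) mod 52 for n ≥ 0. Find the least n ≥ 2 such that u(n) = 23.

Listing terms: u(0) = 9; u(1) = 47; u(2) = 11; u(3) = 35; u(4) = 11; u(5) = 39; u(6) = 31; u(7) = 51; u(8) = 15; u(9) = 19; u(10) = 51; u(11) = 19; u(12) = 39; u(13) = 11; u(14) = 3; u(15) = 7; u(16) = 47; u(17) = 3; u(18) = 47; u(19) = 39; u(20) = 19; u(21) = 43; u(22) = 31; u(23) = 15; u(24) = 43; u(25) = 15; u(26) = 39; u(27) = 47; u(28) = 27; u(29) = 11; u(30) = 7; u(31) = 27; u(32) = 7; u(33) = 39; u(34) = 15; u(35) = 23; u(36) = 19; u(37) = 31; u(38) = 23; u(39) = 31; u(40) = 39; u(41) = 7; u(42) = 35; u(43) = 47; u(44) = 11.
Since (u(43), u(44)) = (u(1), u(2)) = (47, 11) (two consecutive terms determine the rest), the sequence is eventually periodic: after a pre-period of length 1 it cycles with period 42.
The value 23 first appears (with n ≥ 2) at u(35).

35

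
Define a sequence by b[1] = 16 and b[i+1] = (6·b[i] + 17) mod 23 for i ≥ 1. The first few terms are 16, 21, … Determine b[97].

Listing terms: b[1] = 16, b[2] = 21, b[3] = 5, b[4] = 1, b[5] = 0, b[6] = 17, b[7] = 4, b[8] = 18, b[9] = 10, b[10] = 8, b[11] = 19, b[12] = 16.
Since b[12] = b[1] = 16, the sequence is periodic with period 11.
So b[97] = b[1 + ((97-1) mod 11)] = b[9] = 10.

10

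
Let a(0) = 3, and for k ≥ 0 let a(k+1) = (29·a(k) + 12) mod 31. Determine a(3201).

6

We have a(0) = 3; a(1) = 6; a(2) = 0; a(3) = 12; a(4) = 19; a(5) = 5; a(6) = 2; a(7) = 8; a(8) = 27; a(9) = 20; a(10) = 3.
Since a(10) = a(0) = 3, the sequence is periodic with period 10.
So a(3201) = a(0 + ((3201-0) mod 10)) = a(1) = 6.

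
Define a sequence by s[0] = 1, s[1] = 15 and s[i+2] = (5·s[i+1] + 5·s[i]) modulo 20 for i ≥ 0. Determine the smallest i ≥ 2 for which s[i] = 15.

Computing terms: s[0] = 1; s[1] = 15; s[2] = 0; s[3] = 15; s[4] = 15; s[5] = 10; s[6] = 5; s[7] = 15; s[8] = 0.
Since (s[7], s[8]) = (s[1], s[2]) = (15, 0) (two consecutive terms determine the rest), the sequence is eventually periodic: after a pre-period of length 1 it cycles with period 6.
The value 15 first appears (with i ≥ 2) at s[3].

3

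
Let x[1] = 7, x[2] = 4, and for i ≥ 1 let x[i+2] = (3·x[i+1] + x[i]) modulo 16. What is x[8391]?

11

x[1] = 7; x[2] = 4; x[3] = 3; x[4] = 13; x[5] = 10; x[6] = 11; x[7] = 11; x[8] = 12; x[9] = 15; x[10] = 9; x[11] = 10; x[12] = 7; x[13] = 15; x[14] = 4; x[15] = 11; x[16] = 5; x[17] = 10; x[18] = 3; x[19] = 3; x[20] = 12; x[21] = 7; x[22] = 1; x[23] = 10; x[24] = 15; x[25] = 7; x[26] = 4.
The sequence repeats with period 24.
(8391 - 1) mod 24 = 14, so x[8391] = x[15] = 11.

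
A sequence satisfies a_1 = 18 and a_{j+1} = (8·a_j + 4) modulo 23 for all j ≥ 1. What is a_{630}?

15

Listing terms: a_1 = 18, a_2 = 10, a_3 = 15, a_4 = 9, a_5 = 7, a_6 = 14, a_7 = 1, a_8 = 12, a_9 = 8, a_{10} = 22, a_{11} = 19, a_{12} = 18.
Since a_{12} = a_1 = 18, the sequence is periodic with period 11.
(630 - 1) mod 11 = 2, so a_{630} = a_3 = 15.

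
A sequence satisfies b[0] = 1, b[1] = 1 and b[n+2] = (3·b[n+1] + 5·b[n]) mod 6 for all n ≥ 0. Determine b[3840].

Computing terms: b[0] = 1,  b[1] = 1,  b[2] = 2,  b[3] = 5,  b[4] = 1,  b[5] = 4,  b[6] = 5,  b[7] = 5,  b[8] = 4,  b[9] = 1,  b[10] = 5,  b[11] = 2,  b[12] = 1,  b[13] = 1.
The sequence repeats with period 12.
(3840 - 0) mod 12 = 0, so b[3840] = b[0] = 1.

1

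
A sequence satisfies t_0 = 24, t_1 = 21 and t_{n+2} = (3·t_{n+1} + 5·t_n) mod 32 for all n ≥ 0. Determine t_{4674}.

We have t_0 = 24,  t_1 = 21,  t_2 = 23,  t_3 = 14,  t_4 = 29,  t_5 = 29,  t_6 = 8,  t_7 = 9,  t_8 = 3,  t_9 = 22,  t_{10} = 17,  t_{11} = 1,  t_{12} = 24,  t_{13} = 13,  t_{14} = 31,  t_{15} = 30,  t_{16} = 21,  t_{17} = 21,  t_{18} = 8,  t_{19} = 1,  t_{20} = 11,  t_{21} = 6,  t_{22} = 9,  t_{23} = 25,  t_{24} = 24,  t_{25} = 5,  t_{26} = 7,  t_{27} = 14,  t_{28} = 13,  t_{29} = 13,  t_{30} = 8,  t_{31} = 25,  t_{32} = 19,  t_{33} = 22,  t_{34} = 1,  t_{35} = 17,  t_{36} = 24,  t_{37} = 29,  t_{38} = 15,  t_{39} = 30,  t_{40} = 5,  t_{41} = 5,  t_{42} = 8,  t_{43} = 17,  t_{44} = 27,  t_{45} = 6,  t_{46} = 25,  t_{47} = 9,  t_{48} = 24,  t_{49} = 21.
Since (t_{48}, t_{49}) = (t_0, t_1) = (24, 21) (two consecutive terms determine the rest), the sequence is periodic with period 48.
So t_{4674} = t_{0 + ((4674-0) mod 48)} = t_{18} = 8.

8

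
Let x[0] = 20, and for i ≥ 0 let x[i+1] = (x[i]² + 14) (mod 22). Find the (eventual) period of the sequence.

3

Computing terms: x[0] = 20, x[1] = 18, x[2] = 8, x[3] = 12, x[4] = 4, x[5] = 8.
Since x[5] = x[2] = 8, the sequence is eventually periodic: after a pre-period of length 2 it cycles with period 3.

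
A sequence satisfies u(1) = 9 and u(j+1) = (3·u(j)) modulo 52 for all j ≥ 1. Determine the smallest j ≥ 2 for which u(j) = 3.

6

We have u(1) = 9, u(2) = 27, u(3) = 29, u(4) = 35, u(5) = 1, u(6) = 3, u(7) = 9.
Since u(7) = u(1) = 9, the sequence is periodic with period 6.
The value 3 first appears (with j ≥ 2) at u(6).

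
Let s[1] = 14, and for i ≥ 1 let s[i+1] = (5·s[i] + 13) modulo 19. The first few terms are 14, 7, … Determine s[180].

4

We have s[1] = 14,  s[2] = 7,  s[3] = 10,  s[4] = 6,  s[5] = 5,  s[6] = 0,  s[7] = 13,  s[8] = 2,  s[9] = 4,  s[10] = 14.
Since s[10] = s[1] = 14, the sequence is periodic with period 9.
So s[180] = s[1 + ((180-1) mod 9)] = s[9] = 4.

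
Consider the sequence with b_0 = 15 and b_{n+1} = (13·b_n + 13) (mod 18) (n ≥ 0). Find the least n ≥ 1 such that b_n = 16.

7

We have b_0 = 15, b_1 = 10, b_2 = 17, b_3 = 0, b_4 = 13, b_5 = 2, b_6 = 3, b_7 = 16, b_8 = 5, b_9 = 6, b_{10} = 1, b_{11} = 8, b_{12} = 9, b_{13} = 4, b_{14} = 11, b_{15} = 12, b_{16} = 7, b_{17} = 14, b_{18} = 15.
Since b_{18} = b_0 = 15, the sequence is periodic with period 18.
The value 16 first appears (with n ≥ 1) at b_7.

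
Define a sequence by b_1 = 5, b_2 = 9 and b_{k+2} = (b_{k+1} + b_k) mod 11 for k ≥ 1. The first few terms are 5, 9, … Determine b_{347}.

9

We have b_1 = 5, b_2 = 9, b_3 = 3, b_4 = 1, b_5 = 4, b_6 = 5, b_7 = 9.
The sequence repeats with period 5.
(347 - 1) mod 5 = 1, so b_{347} = b_2 = 9.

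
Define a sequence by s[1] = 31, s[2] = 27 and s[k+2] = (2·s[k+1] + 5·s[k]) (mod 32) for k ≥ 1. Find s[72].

25

Listing terms: s[1] = 31,  s[2] = 27,  s[3] = 17,  s[4] = 9,  s[5] = 7,  s[6] = 27,  s[7] = 25,  s[8] = 25,  s[9] = 15,  s[10] = 27,  s[11] = 1,  s[12] = 9,  s[13] = 23,  s[14] = 27,  s[15] = 9,  s[16] = 25,  s[17] = 31,  s[18] = 27.
The sequence repeats with period 16.
(72 - 1) mod 16 = 7, so s[72] = s[8] = 25.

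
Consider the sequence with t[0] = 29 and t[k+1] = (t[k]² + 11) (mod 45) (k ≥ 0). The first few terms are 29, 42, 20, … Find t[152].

Listing terms: t[0] = 29,  t[1] = 42,  t[2] = 20,  t[3] = 6,  t[4] = 2,  t[5] = 15,  t[6] = 11,  t[7] = 42.
Since t[7] = t[1] = 42, the sequence is eventually periodic: after a pre-period of length 1 it cycles with period 6.
For k ≥ 1, t[k] depends only on (k - 1) mod 6. (152 - 1) mod 6 = 1, so t[152] = t[2] = 20.

20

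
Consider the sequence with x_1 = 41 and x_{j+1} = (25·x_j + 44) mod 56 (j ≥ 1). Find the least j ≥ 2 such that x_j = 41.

7

Listing terms: x_1 = 41; x_2 = 5; x_3 = 1; x_4 = 13; x_5 = 33; x_6 = 29; x_7 = 41.
The sequence repeats with period 6.
The value 41 next appears (with j ≥ 2) at x_7.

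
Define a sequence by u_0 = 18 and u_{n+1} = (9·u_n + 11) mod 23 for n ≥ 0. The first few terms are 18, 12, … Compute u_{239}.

9

We have u_0 = 18, u_1 = 12, u_2 = 4, u_3 = 1, u_4 = 20, u_5 = 7, u_6 = 5, u_7 = 10, u_8 = 9, u_9 = 0, u_{10} = 11, u_{11} = 18.
Since u_{11} = u_0 = 18, the sequence is periodic with period 11.
So u_{239} = u_{0 + ((239-0) mod 11)} = u_8 = 9.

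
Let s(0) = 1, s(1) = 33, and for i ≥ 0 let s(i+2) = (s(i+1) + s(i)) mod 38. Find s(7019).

32

s(0) = 1, s(1) = 33, s(2) = 34, s(3) = 29, s(4) = 25, s(5) = 16, s(6) = 3, s(7) = 19, s(8) = 22, s(9) = 3, s(10) = 25, s(11) = 28, s(12) = 15, s(13) = 5, s(14) = 20, s(15) = 25, s(16) = 7, s(17) = 32, s(18) = 1, s(19) = 33.
The sequence repeats with period 18.
So s(7019) = s(0 + ((7019-0) mod 18)) = s(17) = 32.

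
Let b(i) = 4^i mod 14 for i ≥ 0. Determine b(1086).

Computing terms: b(0) = 1,  b(1) = 4,  b(2) = 2,  b(3) = 8,  b(4) = 4.
Since b(4) = b(1) = 4, the sequence is eventually periodic: after a pre-period of length 1 it cycles with period 3.
For i ≥ 1, b(i) depends only on (i - 1) mod 3. (1086 - 1) mod 3 = 2, so b(1086) = b(3) = 8.

8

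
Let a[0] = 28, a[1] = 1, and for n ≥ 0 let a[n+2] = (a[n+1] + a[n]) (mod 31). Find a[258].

Computing terms: a[0] = 28, a[1] = 1, a[2] = 29, a[3] = 30, a[4] = 28, a[5] = 27, a[6] = 24, a[7] = 20, a[8] = 13, a[9] = 2, a[10] = 15, a[11] = 17, a[12] = 1, a[13] = 18, a[14] = 19, a[15] = 6, a[16] = 25, a[17] = 0, a[18] = 25, a[19] = 25, a[20] = 19, a[21] = 13, a[22] = 1, a[23] = 14, a[24] = 15, a[25] = 29, a[26] = 13, a[27] = 11, a[28] = 24, a[29] = 4, a[30] = 28, a[31] = 1.
Since (a[30], a[31]) = (a[0], a[1]) = (28, 1) (two consecutive terms determine the rest), the sequence is periodic with period 30.
So a[258] = a[0 + ((258-0) mod 30)] = a[18] = 25.

25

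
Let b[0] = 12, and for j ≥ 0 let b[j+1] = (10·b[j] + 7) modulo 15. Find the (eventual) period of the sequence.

We have b[0] = 12, b[1] = 7, b[2] = 2, b[3] = 12.
The sequence repeats with period 3.

3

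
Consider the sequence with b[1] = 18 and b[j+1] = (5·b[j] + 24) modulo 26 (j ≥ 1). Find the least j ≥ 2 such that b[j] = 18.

b[1] = 18,  b[2] = 10,  b[3] = 22,  b[4] = 4,  b[5] = 18.
The sequence repeats with period 4.
The value 18 next appears (with j ≥ 2) at b[5].

5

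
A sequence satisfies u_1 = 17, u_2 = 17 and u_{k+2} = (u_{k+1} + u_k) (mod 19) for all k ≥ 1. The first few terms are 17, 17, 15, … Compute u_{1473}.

15

Computing terms: u_1 = 17; u_2 = 17; u_3 = 15; u_4 = 13; u_5 = 9; u_6 = 3; u_7 = 12; u_8 = 15; u_9 = 8; u_{10} = 4; u_{11} = 12; u_{12} = 16; u_{13} = 9; u_{14} = 6; u_{15} = 15; u_{16} = 2; u_{17} = 17; u_{18} = 0; u_{19} = 17; u_{20} = 17.
The sequence repeats with period 18.
So u_{1473} = u_{1 + ((1473-1) mod 18)} = u_{15} = 15.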